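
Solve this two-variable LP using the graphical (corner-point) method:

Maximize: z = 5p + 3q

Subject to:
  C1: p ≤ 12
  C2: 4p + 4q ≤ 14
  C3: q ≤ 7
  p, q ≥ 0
Each vertex is the intersection of two constraint boundaries that also satisfies all remaining constraints:
  p = 0 and q = 0 → (0, 0)
  4p + 4q = 14 and q = 0 → (3.5, 0)
  4p + 4q = 14 and p = 0 → (0, 3.5)

Evaluating z = 5p + 3q at each vertex:
  (0, 0): z = 0
  (3.5, 0): z = 17.5
  (0, 3.5): z = 10.5

The maximum is at (3.5, 0) with z = 17.5.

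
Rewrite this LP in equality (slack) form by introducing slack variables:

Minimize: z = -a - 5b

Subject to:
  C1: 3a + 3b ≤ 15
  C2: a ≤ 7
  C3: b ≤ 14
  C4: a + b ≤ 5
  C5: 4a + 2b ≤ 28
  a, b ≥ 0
min z = -a - 5b

s.t.
  3a + 3b + s1 = 15
  a + s2 = 7
  b + s3 = 14
  a + b + s4 = 5
  4a + 2b + s5 = 28
  a, b, s1, s2, s3, s4, s5 ≥ 0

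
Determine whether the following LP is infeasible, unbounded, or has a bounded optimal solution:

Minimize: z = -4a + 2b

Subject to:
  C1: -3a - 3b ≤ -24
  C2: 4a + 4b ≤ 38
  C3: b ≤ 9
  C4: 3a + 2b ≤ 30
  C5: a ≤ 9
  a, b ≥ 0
The point (9, 0) satisfies every constraint, so the LP is feasible; the constraints give a ≤ 9 and b ≤ 9, which with a, b ≥ 0 keep the feasible region inside a bounded box. A feasible, bounded LP attains a finite optimum at a vertex.

Evaluating z = -4a + 2b at each vertex:
  (8, 0): z = -32
  (9, 0): z = -36
  (9, 0.5): z = -35
  (0.5, 9): z = 16
  (0, 9): z = 18
  (0, 8): z = 16

The LP has an optimal solution: (9, 0) with z = -36.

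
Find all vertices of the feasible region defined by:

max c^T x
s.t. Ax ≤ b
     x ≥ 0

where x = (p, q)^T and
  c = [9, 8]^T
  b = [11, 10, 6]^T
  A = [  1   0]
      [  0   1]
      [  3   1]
Each vertex is the intersection of two constraint boundaries that also satisfies all remaining constraints:
  p = 0 and q = 0 → (0, 0)
  3p + q = 6 and q = 0 → (2, 0)
  3p + q = 6 and p = 0 → (0, 6)

Vertices: (0, 0), (2, 0), (0, 6)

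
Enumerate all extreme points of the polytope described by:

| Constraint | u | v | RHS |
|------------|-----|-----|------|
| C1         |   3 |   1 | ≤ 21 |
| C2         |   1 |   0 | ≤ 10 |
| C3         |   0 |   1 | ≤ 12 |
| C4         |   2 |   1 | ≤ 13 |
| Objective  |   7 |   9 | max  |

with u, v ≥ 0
Each vertex is the intersection of two constraint boundaries that also satisfies all remaining constraints:
  u = 0 and v = 0 → (0, 0)
  2u + v = 13 and v = 0 → (6.5, 0)
  v = 12 and 2u + v = 13 → (0.5, 12)
  v = 12 and u = 0 → (0, 12)

Vertices: (0, 0), (6.5, 0), (0.5, 12), (0, 12)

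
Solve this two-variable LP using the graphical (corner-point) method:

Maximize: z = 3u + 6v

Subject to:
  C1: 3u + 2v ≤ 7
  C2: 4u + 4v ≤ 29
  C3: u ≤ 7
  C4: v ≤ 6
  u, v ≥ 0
Each vertex is the intersection of two constraint boundaries that also satisfies all remaining constraints:
  u = 0 and v = 0 → (0, 0)
  3u + 2v = 7 and v = 0 → (2.333, 0)
  3u + 2v = 7 and u = 0 → (0, 3.5)

Evaluating z = 3u + 6v at each vertex:
  (0, 0): z = 0
  (2.333, 0): z = 7
  (0, 3.5): z = 21

The maximum is at (0, 3.5) with z = 21.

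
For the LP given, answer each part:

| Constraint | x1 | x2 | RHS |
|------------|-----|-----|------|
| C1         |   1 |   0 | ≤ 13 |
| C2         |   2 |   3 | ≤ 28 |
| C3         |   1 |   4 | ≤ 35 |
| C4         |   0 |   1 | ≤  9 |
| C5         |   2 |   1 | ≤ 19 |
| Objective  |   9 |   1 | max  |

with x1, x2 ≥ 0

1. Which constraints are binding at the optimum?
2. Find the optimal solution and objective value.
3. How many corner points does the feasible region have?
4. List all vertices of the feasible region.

1. C5, x2 ≥ 0
2. x1 = 9.5, x2 = 0, z = 85.5
3. 5
4. (0, 0), (9.5, 0), (7.25, 4.5), (1.4, 8.4), (0, 8.75)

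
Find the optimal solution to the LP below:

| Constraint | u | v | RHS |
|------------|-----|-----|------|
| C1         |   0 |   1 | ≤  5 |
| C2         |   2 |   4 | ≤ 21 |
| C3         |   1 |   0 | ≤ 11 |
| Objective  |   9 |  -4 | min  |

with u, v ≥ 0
Each vertex is the intersection of two constraint boundaries that also satisfies all remaining constraints:
  u = 0 and v = 0 → (0, 0)
  2u + 4v = 21 and v = 0 → (10.5, 0)
  v = 5 and 2u + 4v = 21 → (0.5, 5)
  v = 5 and u = 0 → (0, 5)

Evaluating z = 9u - 4v at each vertex:
  (0, 0): z = 0
  (10.5, 0): z = 94.5
  (0.5, 5): z = -15.5
  (0, 5): z = -20

The minimum is at (0, 5) with z = -20.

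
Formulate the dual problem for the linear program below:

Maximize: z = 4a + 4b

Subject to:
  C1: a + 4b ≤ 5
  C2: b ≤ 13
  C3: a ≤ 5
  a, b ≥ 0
Minimize: z = 5y1 + 13y2 + 5y3

Subject to:
  C1: -y1 - y3 ≤ -4
  C2: -4y1 - y2 ≤ -4
  y1, y2, y3 ≥ 0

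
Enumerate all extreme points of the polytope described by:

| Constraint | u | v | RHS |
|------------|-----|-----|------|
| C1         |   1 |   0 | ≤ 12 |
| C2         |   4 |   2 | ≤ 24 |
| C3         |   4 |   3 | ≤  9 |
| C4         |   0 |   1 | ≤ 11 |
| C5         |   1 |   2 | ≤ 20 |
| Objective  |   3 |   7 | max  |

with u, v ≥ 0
Each vertex is the intersection of two constraint boundaries that also satisfies all remaining constraints:
  u = 0 and v = 0 → (0, 0)
  4u + 3v = 9 and v = 0 → (2.25, 0)
  4u + 3v = 9 and u = 0 → (0, 3)

Vertices: (0, 0), (2.25, 0), (0, 3)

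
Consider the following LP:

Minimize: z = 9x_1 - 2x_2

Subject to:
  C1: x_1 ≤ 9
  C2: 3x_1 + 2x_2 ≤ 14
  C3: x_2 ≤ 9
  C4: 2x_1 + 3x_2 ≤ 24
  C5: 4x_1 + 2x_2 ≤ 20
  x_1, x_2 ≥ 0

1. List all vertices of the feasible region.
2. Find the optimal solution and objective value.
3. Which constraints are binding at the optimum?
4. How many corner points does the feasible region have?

1. (0, 0), (4.667, 0), (0, 7)
2. x_1 = 0, x_2 = 7, z = -14
3. C2, x_1 ≥ 0
4. 3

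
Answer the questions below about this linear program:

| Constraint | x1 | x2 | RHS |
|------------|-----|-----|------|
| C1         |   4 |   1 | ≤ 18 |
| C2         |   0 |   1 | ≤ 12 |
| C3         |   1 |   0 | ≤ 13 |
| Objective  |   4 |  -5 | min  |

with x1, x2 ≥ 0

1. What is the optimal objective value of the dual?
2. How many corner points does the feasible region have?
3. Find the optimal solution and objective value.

1. -60 (by strong duality, equal to the primal optimum)
2. 4
3. x1 = 0, x2 = 12, z = -60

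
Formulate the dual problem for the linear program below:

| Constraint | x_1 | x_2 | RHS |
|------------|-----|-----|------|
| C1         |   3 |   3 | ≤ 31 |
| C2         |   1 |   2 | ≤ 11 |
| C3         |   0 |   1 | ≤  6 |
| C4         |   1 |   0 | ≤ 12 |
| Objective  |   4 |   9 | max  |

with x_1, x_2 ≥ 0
Minimize: z = 31y1 + 11y2 + 6y3 + 12y4

Subject to:
  C1: -3y1 - y2 - y4 ≤ -4
  C2: -3y1 - 2y2 - y3 ≤ -9
  y1, y2, y3, y4 ≥ 0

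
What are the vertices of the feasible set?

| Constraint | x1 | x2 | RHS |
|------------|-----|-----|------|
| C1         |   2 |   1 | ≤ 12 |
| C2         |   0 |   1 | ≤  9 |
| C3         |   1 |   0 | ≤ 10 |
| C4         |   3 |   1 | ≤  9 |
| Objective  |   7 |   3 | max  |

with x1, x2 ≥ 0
Each vertex is the intersection of two constraint boundaries that also satisfies all remaining constraints:
  x1 = 0 and x2 = 0 → (0, 0)
  3x1 + x2 = 9 and x2 = 0 → (3, 0)
  x2 = 9 and 3x1 + x2 = 9 → (0, 9)

Vertices: (0, 0), (3, 0), (0, 9)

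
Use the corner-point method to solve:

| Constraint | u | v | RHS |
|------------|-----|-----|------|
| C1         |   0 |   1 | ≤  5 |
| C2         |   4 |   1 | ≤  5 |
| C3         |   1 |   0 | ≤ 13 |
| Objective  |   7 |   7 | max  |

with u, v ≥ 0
Each vertex is the intersection of two constraint boundaries that also satisfies all remaining constraints:
  u = 0 and v = 0 → (0, 0)
  4u + v = 5 and v = 0 → (1.25, 0)
  v = 5 and 4u + v = 5 → (0, 5)

Evaluating z = 7u + 7v at each vertex:
  (0, 0): z = 0
  (1.25, 0): z = 8.75
  (0, 5): z = 35

The maximum is at (0, 5) with z = 35.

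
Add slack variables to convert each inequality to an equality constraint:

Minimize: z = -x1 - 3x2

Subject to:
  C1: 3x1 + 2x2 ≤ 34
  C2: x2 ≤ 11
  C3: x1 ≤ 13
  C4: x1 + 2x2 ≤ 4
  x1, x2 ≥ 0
min z = -x1 - 3x2

s.t.
  3x1 + 2x2 + s1 = 34
  x2 + s2 = 11
  x1 + s3 = 13
  x1 + 2x2 + s4 = 4
  x1, x2, s1, s2, s3, s4 ≥ 0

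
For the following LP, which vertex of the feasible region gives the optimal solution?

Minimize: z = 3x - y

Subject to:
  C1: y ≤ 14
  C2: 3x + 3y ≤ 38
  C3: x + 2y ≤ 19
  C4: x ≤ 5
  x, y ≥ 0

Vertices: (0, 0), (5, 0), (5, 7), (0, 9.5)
(0, 9.5) with z = -9.5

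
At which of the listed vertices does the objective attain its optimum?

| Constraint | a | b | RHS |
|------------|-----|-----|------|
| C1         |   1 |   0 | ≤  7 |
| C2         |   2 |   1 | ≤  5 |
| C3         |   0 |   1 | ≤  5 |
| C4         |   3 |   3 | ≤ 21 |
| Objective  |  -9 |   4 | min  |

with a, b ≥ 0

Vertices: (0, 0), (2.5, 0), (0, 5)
(2.5, 0) with z = -22.5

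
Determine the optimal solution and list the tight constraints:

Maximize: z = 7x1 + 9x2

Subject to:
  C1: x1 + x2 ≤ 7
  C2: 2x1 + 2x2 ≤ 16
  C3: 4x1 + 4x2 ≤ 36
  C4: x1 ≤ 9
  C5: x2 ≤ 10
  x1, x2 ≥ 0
Optimal: x1 = 0, x2 = 7
Slack at optimum:
  C1: slack = 0 (binding)
  C2: slack = 2
  C3: slack = 8
  C4: slack = 9
  C5: slack = 3
  x1 ≥ 0: x1 = 0 (binding)
  x2 ≥ 0: x2 = 7
Binding constraints: C1, x1 ≥ 0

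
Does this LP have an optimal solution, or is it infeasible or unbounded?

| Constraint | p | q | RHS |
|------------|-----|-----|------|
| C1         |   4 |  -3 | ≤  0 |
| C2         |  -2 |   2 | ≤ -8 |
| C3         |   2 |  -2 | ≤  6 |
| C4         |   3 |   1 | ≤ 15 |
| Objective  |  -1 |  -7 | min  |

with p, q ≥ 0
C3 requires 2p - 2q ≤ 6, while C2 (-2p + 2q ≤ -8) is equivalent to 2p - 2q ≥ 8. Together they would need 8 ≤ 2p - 2q ≤ 6, which is impossible since 8 > 6. No point satisfies all constraints.

The feasible region is empty; the LP is infeasible.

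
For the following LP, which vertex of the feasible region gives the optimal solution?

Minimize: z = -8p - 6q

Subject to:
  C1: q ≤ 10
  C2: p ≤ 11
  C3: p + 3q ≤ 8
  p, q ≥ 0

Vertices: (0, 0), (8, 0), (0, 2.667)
(8, 0) with z = -64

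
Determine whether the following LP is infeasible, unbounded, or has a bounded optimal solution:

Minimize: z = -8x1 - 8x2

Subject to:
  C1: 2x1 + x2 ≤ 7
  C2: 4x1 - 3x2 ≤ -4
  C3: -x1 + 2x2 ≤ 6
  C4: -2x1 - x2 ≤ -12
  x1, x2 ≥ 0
C1 requires 2x1 + x2 ≤ 7, while C4 (-2x1 - x2 ≤ -12) is equivalent to 2x1 + x2 ≥ 12. Together they would need 12 ≤ 2x1 + x2 ≤ 7, which is impossible since 12 > 7. No point satisfies all constraints.

Infeasible: no point satisfies all constraints simultaneously.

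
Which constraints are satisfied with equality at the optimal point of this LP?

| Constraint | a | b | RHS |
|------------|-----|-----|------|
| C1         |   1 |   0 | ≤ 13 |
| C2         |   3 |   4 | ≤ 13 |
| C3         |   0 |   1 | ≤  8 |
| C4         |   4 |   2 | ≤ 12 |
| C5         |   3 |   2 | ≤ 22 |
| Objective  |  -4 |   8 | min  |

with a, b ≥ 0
Optimal: a = 3, b = 0
Binding: C4, b ≥ 0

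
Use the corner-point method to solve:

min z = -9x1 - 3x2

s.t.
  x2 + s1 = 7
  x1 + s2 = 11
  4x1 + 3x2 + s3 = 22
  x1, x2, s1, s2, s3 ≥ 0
x1 = 5.5, x2 = 0, z = -49.5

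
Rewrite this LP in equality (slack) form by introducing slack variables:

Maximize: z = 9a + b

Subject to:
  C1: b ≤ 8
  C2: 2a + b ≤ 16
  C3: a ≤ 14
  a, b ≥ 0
max z = 9a + b

s.t.
  b + s1 = 8
  2a + b + s2 = 16
  a + s3 = 14
  a, b, s1, s2, s3 ≥ 0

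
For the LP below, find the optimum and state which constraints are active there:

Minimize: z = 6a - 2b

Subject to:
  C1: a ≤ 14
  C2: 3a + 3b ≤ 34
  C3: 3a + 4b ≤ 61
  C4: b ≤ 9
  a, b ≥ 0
Optimal: a = 0, b = 9
Slack at optimum:
  C1: slack = 14
  C2: slack = 7
  C3: slack = 25
  C4: slack = 0 (binding)
  a ≥ 0: a = 0 (binding)
  b ≥ 0: b = 9
Binding constraints: C4, a ≥ 0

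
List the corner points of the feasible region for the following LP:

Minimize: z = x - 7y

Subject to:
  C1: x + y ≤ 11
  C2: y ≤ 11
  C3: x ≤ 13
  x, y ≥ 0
Each vertex is the intersection of two constraint boundaries that also satisfies all remaining constraints:
  x = 0 and y = 0 → (0, 0)
  x + y = 11 and y = 0 → (11, 0)
  x + y = 11 and y = 11 → (0, 11)

Vertices: (0, 0), (11, 0), (0, 11)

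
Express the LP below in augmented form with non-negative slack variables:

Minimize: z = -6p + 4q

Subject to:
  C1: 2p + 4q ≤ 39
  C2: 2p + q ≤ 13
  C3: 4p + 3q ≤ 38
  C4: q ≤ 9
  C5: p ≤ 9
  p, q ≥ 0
min z = -6p + 4q

s.t.
  2p + 4q + s1 = 39
  2p + q + s2 = 13
  4p + 3q + s3 = 38
  q + s4 = 9
  p + s5 = 9
  p, q, s1, s2, s3, s4, s5 ≥ 0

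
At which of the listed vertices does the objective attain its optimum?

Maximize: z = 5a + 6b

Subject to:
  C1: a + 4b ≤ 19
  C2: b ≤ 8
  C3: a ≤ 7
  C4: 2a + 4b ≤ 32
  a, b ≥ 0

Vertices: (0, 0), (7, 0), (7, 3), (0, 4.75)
Evaluating z = 5a + 6b at each vertex:
  (0, 0): z = 0
  (7, 0): z = 35
  (7, 3): z = 53
  (0, 4.75): z = 28.5

The largest value is z = 53, attained at (7, 3).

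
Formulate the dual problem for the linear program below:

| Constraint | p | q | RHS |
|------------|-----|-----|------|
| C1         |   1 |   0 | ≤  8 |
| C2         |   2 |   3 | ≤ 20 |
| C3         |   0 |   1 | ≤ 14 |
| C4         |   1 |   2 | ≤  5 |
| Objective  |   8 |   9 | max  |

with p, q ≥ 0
Minimize: z = 8y1 + 20y2 + 14y3 + 5y4

Subject to:
  C1: -y1 - 2y2 - y4 ≤ -8
  C2: -3y2 - y3 - 2y4 ≤ -9
  y1, y2, y3, y4 ≥ 0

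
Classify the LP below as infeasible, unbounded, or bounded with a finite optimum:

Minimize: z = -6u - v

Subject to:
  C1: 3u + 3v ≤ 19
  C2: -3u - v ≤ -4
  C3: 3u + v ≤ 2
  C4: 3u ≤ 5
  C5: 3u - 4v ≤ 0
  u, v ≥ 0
C3 requires 3u + v ≤ 2, while C2 (-3u - v ≤ -4) is equivalent to 3u + v ≥ 4. Together they would need 4 ≤ 3u + v ≤ 2, which is impossible since 4 > 2. No point satisfies all constraints.

Infeasible: no point satisfies all constraints simultaneously.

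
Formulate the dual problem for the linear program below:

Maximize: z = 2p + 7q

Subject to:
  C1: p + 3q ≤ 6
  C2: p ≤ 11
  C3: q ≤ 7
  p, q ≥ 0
Minimize: z = 6y1 + 11y2 + 7y3

Subject to:
  C1: -y1 - y2 ≤ -2
  C2: -3y1 - y3 ≤ -7
  y1, y2, y3 ≥ 0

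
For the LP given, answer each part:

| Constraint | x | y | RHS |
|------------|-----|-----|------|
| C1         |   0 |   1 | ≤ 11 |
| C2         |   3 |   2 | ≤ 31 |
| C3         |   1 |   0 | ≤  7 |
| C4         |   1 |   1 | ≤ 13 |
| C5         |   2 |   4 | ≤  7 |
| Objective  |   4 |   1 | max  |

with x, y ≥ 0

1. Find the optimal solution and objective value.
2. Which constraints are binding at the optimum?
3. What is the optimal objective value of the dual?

1. x = 3.5, y = 0, z = 14
2. C5, y ≥ 0
3. 14 (by strong duality, equal to the primal optimum)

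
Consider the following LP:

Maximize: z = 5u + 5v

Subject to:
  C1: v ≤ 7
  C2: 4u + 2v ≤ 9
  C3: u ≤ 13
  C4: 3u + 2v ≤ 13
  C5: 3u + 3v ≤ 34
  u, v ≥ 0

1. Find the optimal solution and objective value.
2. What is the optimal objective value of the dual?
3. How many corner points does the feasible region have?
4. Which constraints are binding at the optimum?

1. u = 0, v = 4.5, z = 22.5
2. 22.5 (by strong duality, equal to the primal optimum)
3. 3
4. C2, u ≥ 0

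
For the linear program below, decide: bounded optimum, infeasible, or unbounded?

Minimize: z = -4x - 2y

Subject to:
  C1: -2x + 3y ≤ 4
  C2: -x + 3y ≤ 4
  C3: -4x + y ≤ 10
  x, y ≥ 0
Feasible point: (0, 0) satisfies every constraint, so the LP is feasible.
Direction d = (1, 0): for each constraint row a, a·d ≤ 0 —
  (-2)(1) + (3)(0) = -2 ≤ 0
  (-1)(1) + (3)(0) = -1 ≤ 0
  (-4)(1) + (1)(0) = -4 ≤ 0
and d ≥ 0, so (0, 0) + t·d stays feasible for every t ≥ 0. Along this ray z = -4x - 2y changes by -4 per unit t, so z → −∞.

Unbounded — the objective can decrease without bound over the feasible region.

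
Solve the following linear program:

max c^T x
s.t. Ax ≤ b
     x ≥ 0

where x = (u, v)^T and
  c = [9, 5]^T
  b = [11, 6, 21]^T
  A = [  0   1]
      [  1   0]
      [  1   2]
u = 6, v = 7.5, z = 91.5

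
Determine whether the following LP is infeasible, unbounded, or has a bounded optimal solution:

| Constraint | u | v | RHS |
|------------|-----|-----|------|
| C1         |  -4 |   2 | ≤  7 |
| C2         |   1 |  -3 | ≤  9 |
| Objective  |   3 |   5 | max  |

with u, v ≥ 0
Feasible point: (0, 0) satisfies every constraint, so the LP is feasible.
Direction d = (1, 1): for each constraint row a, a·d ≤ 0 —
  (-4)(1) + (2)(1) = -2 ≤ 0
  (1)(1) + (-3)(1) = -2 ≤ 0
and d ≥ 0, so (0, 0) + t·d stays feasible for every t ≥ 0. Along this ray z = 3u + 5v changes by 8 per unit t, so z → +∞.

Unbounded: there is a feasible ray along which z → +∞.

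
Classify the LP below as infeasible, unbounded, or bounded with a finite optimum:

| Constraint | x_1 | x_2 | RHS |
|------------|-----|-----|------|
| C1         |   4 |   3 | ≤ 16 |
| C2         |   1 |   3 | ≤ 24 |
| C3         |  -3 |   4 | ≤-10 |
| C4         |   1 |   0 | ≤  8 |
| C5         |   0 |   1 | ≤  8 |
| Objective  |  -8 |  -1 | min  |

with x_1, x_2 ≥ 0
The point (4, 0) satisfies every constraint, so the LP is feasible; the constraints give x_1 ≤ 8 and x_2 ≤ 8, which with x_1, x_2 ≥ 0 keep the feasible region inside a bounded box. A feasible, bounded LP attains a finite optimum at a vertex.

Evaluating z = -8x_1 - x_2 at each vertex:
  (3.333, 0): z = -26.67
  (4, 0): z = -32
  (3.76, 0.32): z = -30.4

The LP has an optimal solution: (4, 0) with z = -32.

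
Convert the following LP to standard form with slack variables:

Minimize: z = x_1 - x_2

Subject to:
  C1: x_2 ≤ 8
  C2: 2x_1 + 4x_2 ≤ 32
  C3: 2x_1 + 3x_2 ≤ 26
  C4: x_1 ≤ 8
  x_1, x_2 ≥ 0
min z = x_1 - x_2

s.t.
  x_2 + s1 = 8
  2x_1 + 4x_2 + s2 = 32
  2x_1 + 3x_2 + s3 = 26
  x_1 + s4 = 8
  x_1, x_2, s1, s2, s3, s4 ≥ 0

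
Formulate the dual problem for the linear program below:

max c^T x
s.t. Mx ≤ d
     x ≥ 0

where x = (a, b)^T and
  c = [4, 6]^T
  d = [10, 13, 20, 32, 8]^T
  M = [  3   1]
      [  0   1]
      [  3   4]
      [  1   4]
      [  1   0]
Minimize: z = 10y1 + 13y2 + 20y3 + 32y4 + 8y5

Subject to:
  C1: -3y1 - 3y3 - y4 - y5 ≤ -4
  C2: -y1 - y2 - 4y3 - 4y4 ≤ -6
  y1, y2, y3, y4, y5 ≥ 0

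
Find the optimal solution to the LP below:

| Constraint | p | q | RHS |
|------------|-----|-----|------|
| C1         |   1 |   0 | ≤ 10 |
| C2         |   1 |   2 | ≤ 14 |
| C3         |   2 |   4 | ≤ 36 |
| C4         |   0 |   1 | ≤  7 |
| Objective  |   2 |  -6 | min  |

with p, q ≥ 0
p = 0, q = 7, z = -42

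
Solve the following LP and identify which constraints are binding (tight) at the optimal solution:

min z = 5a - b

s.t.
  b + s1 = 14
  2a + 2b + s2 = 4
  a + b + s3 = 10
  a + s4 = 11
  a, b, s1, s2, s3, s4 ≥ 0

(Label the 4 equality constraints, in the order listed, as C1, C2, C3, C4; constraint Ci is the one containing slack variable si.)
Optimal: a = 0, b = 2
Binding: C2, a ≥ 0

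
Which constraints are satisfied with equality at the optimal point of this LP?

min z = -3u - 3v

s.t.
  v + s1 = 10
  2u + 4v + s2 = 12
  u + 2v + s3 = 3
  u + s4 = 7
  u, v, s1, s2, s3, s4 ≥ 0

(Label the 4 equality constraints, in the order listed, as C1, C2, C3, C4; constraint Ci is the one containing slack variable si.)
Optimal: u = 3, v = 0
Slack at optimum:
  C1: slack = 10
  C2: slack = 6
  C3: slack = 0 (binding)
  C4: slack = 4
  u ≥ 0: u = 3
  v ≥ 0: v = 0 (binding)
Binding constraints: C3, v ≥ 0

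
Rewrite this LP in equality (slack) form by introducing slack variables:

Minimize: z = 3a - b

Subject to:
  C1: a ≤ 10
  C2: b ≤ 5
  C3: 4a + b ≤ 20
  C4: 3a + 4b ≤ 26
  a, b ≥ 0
min z = 3a - b

s.t.
  a + s1 = 10
  b + s2 = 5
  4a + b + s3 = 20
  3a + 4b + s4 = 26
  a, b, s1, s2, s3, s4 ≥ 0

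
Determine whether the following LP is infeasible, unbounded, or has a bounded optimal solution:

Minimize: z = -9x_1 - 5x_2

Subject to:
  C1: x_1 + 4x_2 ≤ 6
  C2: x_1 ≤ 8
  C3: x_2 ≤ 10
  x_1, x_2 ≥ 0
The point (6, 0) satisfies every constraint, so the LP is feasible; the constraints give x_1 ≤ 8 and x_2 ≤ 10, which with x_1, x_2 ≥ 0 keep the feasible region inside a bounded box. A feasible, bounded LP attains a finite optimum at a vertex.

Bounded optimum: z* = -54 at (6, 0).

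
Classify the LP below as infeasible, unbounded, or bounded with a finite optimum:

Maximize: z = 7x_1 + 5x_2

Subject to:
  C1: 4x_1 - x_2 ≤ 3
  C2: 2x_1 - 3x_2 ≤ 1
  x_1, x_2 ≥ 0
Feasible point: (0, 0) satisfies every constraint, so the LP is feasible.
Direction d = (0, 1): for each constraint row a, a·d ≤ 0 —
  (4)(0) + (-1)(1) = -1 ≤ 0
  (2)(0) + (-3)(1) = -3 ≤ 0
and d ≥ 0, so (0, 0) + t·d stays feasible for every t ≥ 0. Along this ray z = 7x_1 + 5x_2 changes by 5 per unit t, so z → +∞.

The LP is unbounded; z can be made arbitrarily large.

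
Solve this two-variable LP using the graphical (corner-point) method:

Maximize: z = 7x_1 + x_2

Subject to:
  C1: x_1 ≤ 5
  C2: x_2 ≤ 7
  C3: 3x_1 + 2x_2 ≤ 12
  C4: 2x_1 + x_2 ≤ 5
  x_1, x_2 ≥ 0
Each vertex is the intersection of two constraint boundaries that also satisfies all remaining constraints:
  x_1 = 0 and x_2 = 0 → (0, 0)
  2x_1 + x_2 = 5 and x_2 = 0 → (2.5, 0)
  2x_1 + x_2 = 5 and x_1 = 0 → (0, 5)

Evaluating z = 7x_1 + x_2 at each vertex:
  (0, 0): z = 0
  (2.5, 0): z = 17.5
  (0, 5): z = 5

The maximum is at (2.5, 0) with z = 17.5.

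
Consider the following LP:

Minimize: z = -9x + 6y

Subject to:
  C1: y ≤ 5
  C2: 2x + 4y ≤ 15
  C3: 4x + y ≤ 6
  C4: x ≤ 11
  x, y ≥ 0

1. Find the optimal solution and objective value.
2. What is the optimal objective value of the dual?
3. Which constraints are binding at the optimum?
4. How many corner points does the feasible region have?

1. x = 1.5, y = 0, z = -13.5
2. -13.5 (by strong duality, equal to the primal optimum)
3. C3, y ≥ 0
4. 4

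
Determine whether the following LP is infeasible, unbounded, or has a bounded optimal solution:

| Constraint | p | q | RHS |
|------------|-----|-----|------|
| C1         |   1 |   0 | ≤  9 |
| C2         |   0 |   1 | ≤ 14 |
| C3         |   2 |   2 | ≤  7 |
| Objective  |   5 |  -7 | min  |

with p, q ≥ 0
The point (0, 3.5) satisfies every constraint, so the LP is feasible; the constraints give p ≤ 9 and q ≤ 14, which with p, q ≥ 0 keep the feasible region inside a bounded box. A feasible, bounded LP attains a finite optimum at a vertex.

Evaluating z = 5p - 7q at each vertex:
  (0, 0): z = 0
  (3.5, 0): z = 17.5
  (0, 3.5): z = -24.5

Feasible with finite optimum z* = -24.5 at (0, 3.5).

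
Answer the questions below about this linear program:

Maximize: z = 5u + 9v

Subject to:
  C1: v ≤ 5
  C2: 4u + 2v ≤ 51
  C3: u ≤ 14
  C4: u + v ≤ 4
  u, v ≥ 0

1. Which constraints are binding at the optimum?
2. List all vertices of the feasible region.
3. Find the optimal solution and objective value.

1. C4, u ≥ 0
2. (0, 0), (4, 0), (0, 4)
3. u = 0, v = 4, z = 36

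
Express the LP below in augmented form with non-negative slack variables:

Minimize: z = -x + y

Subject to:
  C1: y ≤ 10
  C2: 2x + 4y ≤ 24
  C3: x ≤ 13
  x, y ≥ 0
min z = -x + y

s.t.
  y + s1 = 10
  2x + 4y + s2 = 24
  x + s3 = 13
  x, y, s1, s2, s3 ≥ 0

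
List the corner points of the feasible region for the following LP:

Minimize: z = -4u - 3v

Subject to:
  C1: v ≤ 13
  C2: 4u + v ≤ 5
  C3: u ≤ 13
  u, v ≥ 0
Each vertex is the intersection of two constraint boundaries that also satisfies all remaining constraints:
  u = 0 and v = 0 → (0, 0)
  4u + v = 5 and v = 0 → (1.25, 0)
  4u + v = 5 and u = 0 → (0, 5)

Vertices: (0, 0), (1.25, 0), (0, 5)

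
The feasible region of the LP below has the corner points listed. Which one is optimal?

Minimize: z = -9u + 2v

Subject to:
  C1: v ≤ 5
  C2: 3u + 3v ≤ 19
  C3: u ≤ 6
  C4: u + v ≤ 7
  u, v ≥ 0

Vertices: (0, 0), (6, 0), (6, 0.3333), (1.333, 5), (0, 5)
(6, 0) with z = -54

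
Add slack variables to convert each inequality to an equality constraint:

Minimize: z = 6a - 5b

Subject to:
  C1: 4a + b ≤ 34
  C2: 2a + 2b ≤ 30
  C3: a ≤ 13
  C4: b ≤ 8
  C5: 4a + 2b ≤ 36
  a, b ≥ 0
min z = 6a - 5b

s.t.
  4a + b + s1 = 34
  2a + 2b + s2 = 30
  a + s3 = 13
  b + s4 = 8
  4a + 2b + s5 = 36
  a, b, s1, s2, s3, s4, s5 ≥ 0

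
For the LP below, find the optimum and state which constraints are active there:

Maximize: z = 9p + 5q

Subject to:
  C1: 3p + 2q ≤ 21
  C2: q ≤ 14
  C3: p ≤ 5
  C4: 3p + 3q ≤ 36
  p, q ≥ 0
Optimal: p = 5, q = 3
Slack at optimum:
  C1: slack = 0 (binding)
  C2: slack = 11
  C3: slack = 0 (binding)
  C4: slack = 12
  p ≥ 0: p = 5
  q ≥ 0: q = 3
Binding constraints: C1, C3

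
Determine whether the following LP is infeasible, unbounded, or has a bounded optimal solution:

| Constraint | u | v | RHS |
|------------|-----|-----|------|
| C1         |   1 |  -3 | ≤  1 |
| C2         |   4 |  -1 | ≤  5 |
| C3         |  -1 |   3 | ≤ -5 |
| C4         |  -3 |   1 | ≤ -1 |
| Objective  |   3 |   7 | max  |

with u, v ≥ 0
C1 requires u - 3v ≤ 1, while C3 (-u + 3v ≤ -5) is equivalent to u - 3v ≥ 5. Together they would need 5 ≤ u - 3v ≤ 1, which is impossible since 5 > 1. No point satisfies all constraints.

Infeasible: no point satisfies all constraints simultaneously.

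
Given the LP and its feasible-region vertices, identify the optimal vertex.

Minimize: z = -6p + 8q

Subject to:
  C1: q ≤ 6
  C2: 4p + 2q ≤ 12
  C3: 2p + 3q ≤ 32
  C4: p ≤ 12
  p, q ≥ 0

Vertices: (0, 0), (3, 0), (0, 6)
Evaluating z = -6p + 8q at each vertex:
  (0, 0): z = 0
  (3, 0): z = -18
  (0, 6): z = 48

The smallest value is z = -18, attained at (3, 0).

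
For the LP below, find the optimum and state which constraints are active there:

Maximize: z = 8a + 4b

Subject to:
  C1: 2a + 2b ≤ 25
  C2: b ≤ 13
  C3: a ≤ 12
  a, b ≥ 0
Optimal: a = 12, b = 0.5
Slack at optimum:
  C1: slack = 0 (binding)
  C2: slack = 12.5
  C3: slack = 0 (binding)
  a ≥ 0: a = 12
  b ≥ 0: b = 0.5
Binding constraints: C1, C3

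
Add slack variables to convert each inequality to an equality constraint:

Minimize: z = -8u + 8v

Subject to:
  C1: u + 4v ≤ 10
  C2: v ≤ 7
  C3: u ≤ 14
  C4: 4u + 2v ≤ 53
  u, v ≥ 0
min z = -8u + 8v

s.t.
  u + 4v + s1 = 10
  v + s2 = 7
  u + s3 = 14
  4u + 2v + s4 = 53
  u, v, s1, s2, s3, s4 ≥ 0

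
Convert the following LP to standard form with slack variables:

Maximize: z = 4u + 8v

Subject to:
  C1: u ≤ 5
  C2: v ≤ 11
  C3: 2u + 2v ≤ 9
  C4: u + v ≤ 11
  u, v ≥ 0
max z = 4u + 8v

s.t.
  u + s1 = 5
  v + s2 = 11
  2u + 2v + s3 = 9
  u + v + s4 = 11
  u, v, s1, s2, s3, s4 ≥ 0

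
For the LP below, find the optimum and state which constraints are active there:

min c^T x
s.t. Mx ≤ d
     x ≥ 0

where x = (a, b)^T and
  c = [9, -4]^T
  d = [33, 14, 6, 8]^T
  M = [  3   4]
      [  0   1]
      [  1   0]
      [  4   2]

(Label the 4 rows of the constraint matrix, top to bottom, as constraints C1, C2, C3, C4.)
Optimal: a = 0, b = 4
Binding: C4, a ≥ 0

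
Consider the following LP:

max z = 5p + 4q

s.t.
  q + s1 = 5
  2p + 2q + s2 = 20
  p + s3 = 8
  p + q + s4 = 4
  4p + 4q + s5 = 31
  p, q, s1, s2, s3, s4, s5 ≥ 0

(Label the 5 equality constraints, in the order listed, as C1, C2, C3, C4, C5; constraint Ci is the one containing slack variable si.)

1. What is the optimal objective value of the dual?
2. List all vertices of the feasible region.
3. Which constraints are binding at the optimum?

1. 20 (by strong duality, equal to the primal optimum)
2. (0, 0), (4, 0), (0, 4)
3. C4, q ≥ 0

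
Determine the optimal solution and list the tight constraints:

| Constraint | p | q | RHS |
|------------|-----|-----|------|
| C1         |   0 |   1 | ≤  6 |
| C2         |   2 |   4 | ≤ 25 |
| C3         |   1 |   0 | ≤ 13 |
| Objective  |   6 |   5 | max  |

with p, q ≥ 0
Optimal: p = 12.5, q = 0
Slack at optimum:
  C1: slack = 6
  C2: slack = 0 (binding)
  C3: slack = 0.5
  p ≥ 0: p = 12.5
  q ≥ 0: q = 0 (binding)
Binding constraints: C2, q ≥ 0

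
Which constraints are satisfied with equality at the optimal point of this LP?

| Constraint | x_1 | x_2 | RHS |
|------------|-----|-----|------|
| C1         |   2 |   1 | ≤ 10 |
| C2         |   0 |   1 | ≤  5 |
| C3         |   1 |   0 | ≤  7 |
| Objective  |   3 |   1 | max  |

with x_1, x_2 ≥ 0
Optimal: x_1 = 5, x_2 = 0
Binding: C1, x_2 ≥ 0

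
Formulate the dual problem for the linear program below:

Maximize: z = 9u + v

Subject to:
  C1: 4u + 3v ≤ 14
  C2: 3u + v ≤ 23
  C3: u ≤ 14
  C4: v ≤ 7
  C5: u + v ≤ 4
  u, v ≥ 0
Minimize: z = 14y1 + 23y2 + 14y3 + 7y4 + 4y5

Subject to:
  C1: -4y1 - 3y2 - y3 - y5 ≤ -9
  C2: -3y1 - y2 - y4 - y5 ≤ -1
  y1, y2, y3, y4, y5 ≥ 0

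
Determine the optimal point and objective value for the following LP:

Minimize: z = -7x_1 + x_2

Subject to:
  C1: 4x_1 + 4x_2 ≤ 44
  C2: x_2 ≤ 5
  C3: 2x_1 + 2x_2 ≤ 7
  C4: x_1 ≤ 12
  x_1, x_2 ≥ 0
Each vertex is the intersection of two constraint boundaries that also satisfies all remaining constraints:
  x_1 = 0 and x_2 = 0 → (0, 0)
  2x_1 + 2x_2 = 7 and x_2 = 0 → (3.5, 0)
  2x_1 + 2x_2 = 7 and x_1 = 0 → (0, 3.5)

Evaluating z = -7x_1 + x_2 at each vertex:
  (0, 0): z = 0
  (3.5, 0): z = -24.5
  (0, 3.5): z = 3.5

The minimum is at (3.5, 0) with z = -24.5.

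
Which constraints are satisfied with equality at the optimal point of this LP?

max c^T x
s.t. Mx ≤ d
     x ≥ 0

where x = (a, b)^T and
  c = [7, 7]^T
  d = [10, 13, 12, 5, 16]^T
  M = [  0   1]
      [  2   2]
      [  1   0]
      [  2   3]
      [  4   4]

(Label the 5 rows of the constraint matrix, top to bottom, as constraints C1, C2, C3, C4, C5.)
Optimal: a = 2.5, b = 0
Slack at optimum:
  C1: slack = 10
  C2: slack = 8
  C3: slack = 9.5
  C4: slack = 0 (binding)
  C5: slack = 6
  a ≥ 0: a = 2.5
  b ≥ 0: b = 0 (binding)
Binding constraints: C4, b ≥ 0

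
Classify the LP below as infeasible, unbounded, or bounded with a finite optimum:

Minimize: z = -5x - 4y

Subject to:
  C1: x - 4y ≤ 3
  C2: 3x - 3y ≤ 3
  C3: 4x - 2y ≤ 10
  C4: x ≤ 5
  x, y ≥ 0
Feasible point: (0, 0) satisfies every constraint, so the LP is feasible.
Direction d = (0, 1): for each constraint row a, a·d ≤ 0 —
  (1)(0) + (-4)(1) = -4 ≤ 0
  (3)(0) + (-3)(1) = -3 ≤ 0
  (4)(0) + (-2)(1) = -2 ≤ 0
  (1)(0) + (0)(1) = 0 ≤ 0
and d ≥ 0, so (0, 0) + t·d stays feasible for every t ≥ 0. Along this ray z = -5x - 4y changes by -4 per unit t, so z → −∞.

Unbounded: there is a feasible ray along which z → −∞.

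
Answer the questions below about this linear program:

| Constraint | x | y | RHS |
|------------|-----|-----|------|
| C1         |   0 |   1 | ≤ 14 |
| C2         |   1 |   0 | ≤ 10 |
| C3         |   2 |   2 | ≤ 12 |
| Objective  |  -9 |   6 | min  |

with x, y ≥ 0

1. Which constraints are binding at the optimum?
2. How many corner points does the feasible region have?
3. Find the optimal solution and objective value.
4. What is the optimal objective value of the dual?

1. C3, y ≥ 0
2. 3
3. x = 6, y = 0, z = -54
4. -54 (by strong duality, equal to the primal optimum)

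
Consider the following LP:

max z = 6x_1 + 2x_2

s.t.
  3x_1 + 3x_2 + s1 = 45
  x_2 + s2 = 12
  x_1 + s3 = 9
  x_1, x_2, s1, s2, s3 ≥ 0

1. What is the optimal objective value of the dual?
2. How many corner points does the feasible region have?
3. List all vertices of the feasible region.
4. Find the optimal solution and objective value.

1. 66 (by strong duality, equal to the primal optimum)
2. 5
3. (0, 0), (9, 0), (9, 6), (3, 12), (0, 12)
4. x_1 = 9, x_2 = 6, z = 66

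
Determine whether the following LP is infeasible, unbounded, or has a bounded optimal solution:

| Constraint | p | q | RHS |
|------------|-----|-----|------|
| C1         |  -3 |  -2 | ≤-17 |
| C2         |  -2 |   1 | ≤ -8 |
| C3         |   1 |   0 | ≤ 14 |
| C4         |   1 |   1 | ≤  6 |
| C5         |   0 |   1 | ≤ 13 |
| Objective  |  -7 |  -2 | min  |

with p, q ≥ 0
The point (6, 0) satisfies every constraint, so the LP is feasible; the constraints give p ≤ 14 and q ≤ 13, which with p, q ≥ 0 keep the feasible region inside a bounded box. A feasible, bounded LP attains a finite optimum at a vertex.

Bounded optimum: z* = -42 at (6, 0).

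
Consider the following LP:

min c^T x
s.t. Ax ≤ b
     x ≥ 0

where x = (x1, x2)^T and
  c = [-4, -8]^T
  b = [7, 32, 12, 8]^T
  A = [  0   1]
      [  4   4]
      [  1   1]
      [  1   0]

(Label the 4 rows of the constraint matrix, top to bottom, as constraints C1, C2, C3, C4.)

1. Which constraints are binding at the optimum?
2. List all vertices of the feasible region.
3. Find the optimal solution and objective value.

1. C1, C2
2. (0, 0), (8, 0), (1, 7), (0, 7)
3. x1 = 1, x2 = 7, z = -60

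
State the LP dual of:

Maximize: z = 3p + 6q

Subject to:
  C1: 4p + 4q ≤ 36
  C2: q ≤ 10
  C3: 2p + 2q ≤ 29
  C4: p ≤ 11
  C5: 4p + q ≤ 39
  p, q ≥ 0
Minimize: z = 36y1 + 10y2 + 29y3 + 11y4 + 39y5

Subject to:
  C1: -4y1 - 2y3 - y4 - 4y5 ≤ -3
  C2: -4y1 - y2 - 2y3 - y5 ≤ -6
  y1, y2, y3, y4, y5 ≥ 0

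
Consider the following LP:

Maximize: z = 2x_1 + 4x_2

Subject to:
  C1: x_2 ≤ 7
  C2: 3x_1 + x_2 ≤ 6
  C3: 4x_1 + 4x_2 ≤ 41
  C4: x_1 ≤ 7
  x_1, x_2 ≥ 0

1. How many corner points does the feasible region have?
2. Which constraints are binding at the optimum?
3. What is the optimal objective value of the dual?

1. 3
2. C2, x_1 ≥ 0
3. 24 (by strong duality, equal to the primal optimum)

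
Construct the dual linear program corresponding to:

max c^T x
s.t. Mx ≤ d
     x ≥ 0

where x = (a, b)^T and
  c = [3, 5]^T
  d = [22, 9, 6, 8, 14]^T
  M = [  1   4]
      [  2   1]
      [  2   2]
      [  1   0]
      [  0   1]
Minimize: z = 22y1 + 9y2 + 6y3 + 8y4 + 14y5

Subject to:
  C1: -y1 - 2y2 - 2y3 - y4 ≤ -3
  C2: -4y1 - y2 - 2y3 - y5 ≤ -5
  y1, y2, y3, y4, y5 ≥ 0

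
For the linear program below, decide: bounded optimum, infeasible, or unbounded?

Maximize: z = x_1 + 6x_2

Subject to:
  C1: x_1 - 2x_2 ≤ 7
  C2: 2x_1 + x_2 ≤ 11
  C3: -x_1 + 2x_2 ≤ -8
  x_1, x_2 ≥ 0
C1 requires x_1 - 2x_2 ≤ 7, while C3 (-x_1 + 2x_2 ≤ -8) is equivalent to x_1 - 2x_2 ≥ 8. Together they would need 8 ≤ x_1 - 2x_2 ≤ 7, which is impossible since 8 > 7. No point satisfies all constraints.

Infeasible: no point satisfies all constraints simultaneously.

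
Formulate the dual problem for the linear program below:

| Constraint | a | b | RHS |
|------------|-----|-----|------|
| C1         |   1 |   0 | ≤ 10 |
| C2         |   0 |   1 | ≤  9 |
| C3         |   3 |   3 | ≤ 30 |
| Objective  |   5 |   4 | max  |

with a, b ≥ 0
Minimize: z = 10y1 + 9y2 + 30y3

Subject to:
  C1: -y1 - 3y3 ≤ -5
  C2: -y2 - 3y3 ≤ -4
  y1, y2, y3 ≥ 0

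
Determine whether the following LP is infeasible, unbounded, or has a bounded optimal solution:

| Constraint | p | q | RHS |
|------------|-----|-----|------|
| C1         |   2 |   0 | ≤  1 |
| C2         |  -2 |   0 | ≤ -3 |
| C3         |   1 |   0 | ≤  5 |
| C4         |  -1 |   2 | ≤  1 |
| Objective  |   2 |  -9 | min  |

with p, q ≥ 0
C1 requires 2p ≤ 1, while C2 (-2p ≤ -3) is equivalent to 2p ≥ 3. Together they would need 3 ≤ 2p ≤ 1, which is impossible since 3 > 1. No point satisfies all constraints.

Infeasible: no point satisfies all constraints simultaneously.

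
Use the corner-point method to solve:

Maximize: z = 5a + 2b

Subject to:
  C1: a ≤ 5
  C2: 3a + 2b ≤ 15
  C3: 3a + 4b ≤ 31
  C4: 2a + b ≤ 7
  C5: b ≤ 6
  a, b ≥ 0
Each vertex is the intersection of two constraint boundaries that also satisfies all remaining constraints:
  a = 0 and b = 0 → (0, 0)
  2a + b = 7 and b = 0 → (3.5, 0)
  2a + b = 7 and b = 6 → (0.5, 6)
  b = 6 and a = 0 → (0, 6)

Evaluating z = 5a + 2b at each vertex:
  (0, 0): z = 0
  (3.5, 0): z = 17.5
  (0.5, 6): z = 14.5
  (0, 6): z = 12

The maximum is at (3.5, 0) with z = 17.5.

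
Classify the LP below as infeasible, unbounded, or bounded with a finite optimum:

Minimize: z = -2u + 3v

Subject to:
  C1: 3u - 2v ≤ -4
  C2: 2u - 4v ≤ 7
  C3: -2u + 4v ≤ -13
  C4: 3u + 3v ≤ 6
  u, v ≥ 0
C2 requires 2u - 4v ≤ 7, while C3 (-2u + 4v ≤ -13) is equivalent to 2u - 4v ≥ 13. Together they would need 13 ≤ 2u - 4v ≤ 7, which is impossible since 13 > 7. No point satisfies all constraints.

The feasible region is empty; the LP is infeasible.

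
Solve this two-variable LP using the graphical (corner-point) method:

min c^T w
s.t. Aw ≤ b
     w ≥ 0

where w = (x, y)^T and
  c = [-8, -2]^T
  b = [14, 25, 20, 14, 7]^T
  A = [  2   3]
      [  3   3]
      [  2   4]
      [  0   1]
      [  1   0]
Each vertex is the intersection of two constraint boundaries that also satisfies all remaining constraints:
  x = 0 and y = 0 → (0, 0)
  2x + 3y = 14 and x = 7 → (7, 0)
  2x + 3y = 14 and x = 0 → (0, 4.667)

Evaluating z = -8x - 2y at each vertex:
  (0, 0): z = 0
  (7, 0): z = -56
  (0, 4.667): z = -9.333

The minimum is at (7, 0) with z = -56.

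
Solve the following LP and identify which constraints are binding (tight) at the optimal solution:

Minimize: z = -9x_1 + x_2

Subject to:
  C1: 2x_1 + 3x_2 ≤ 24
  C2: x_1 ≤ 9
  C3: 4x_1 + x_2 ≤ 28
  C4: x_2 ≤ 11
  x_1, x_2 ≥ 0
Optimal: x_1 = 7, x_2 = 0
Binding: C3, x_2 ≥ 0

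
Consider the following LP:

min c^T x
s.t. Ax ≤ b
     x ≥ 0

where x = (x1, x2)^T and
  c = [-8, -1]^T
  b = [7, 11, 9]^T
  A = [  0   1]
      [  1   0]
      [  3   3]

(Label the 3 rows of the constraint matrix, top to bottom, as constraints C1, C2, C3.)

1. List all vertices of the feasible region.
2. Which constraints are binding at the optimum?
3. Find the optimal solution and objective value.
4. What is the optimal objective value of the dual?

1. (0, 0), (3, 0), (0, 3)
2. C3, x2 ≥ 0
3. x1 = 3, x2 = 0, z = -24
4. -24 (by strong duality, equal to the primal optimum)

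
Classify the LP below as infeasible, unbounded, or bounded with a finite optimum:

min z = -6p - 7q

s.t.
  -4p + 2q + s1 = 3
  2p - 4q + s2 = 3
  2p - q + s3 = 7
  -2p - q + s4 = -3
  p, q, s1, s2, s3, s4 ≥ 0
Feasible point: (1, 1) satisfies every constraint, so the LP is feasible.
Direction d = (1, 2): for each constraint row a, a·d ≤ 0 —
  (-4)(1) + (2)(2) = 0 ≤ 0
  (2)(1) + (-4)(2) = -6 ≤ 0
  (2)(1) + (-1)(2) = 0 ≤ 0
  (-2)(1) + (-1)(2) = -4 ≤ 0
and d ≥ 0, so (1, 1) + t·d stays feasible for every t ≥ 0. Along this ray z = -6p - 7q changes by -20 per unit t, so z → −∞.

Unbounded — the objective can decrease without bound over the feasible region.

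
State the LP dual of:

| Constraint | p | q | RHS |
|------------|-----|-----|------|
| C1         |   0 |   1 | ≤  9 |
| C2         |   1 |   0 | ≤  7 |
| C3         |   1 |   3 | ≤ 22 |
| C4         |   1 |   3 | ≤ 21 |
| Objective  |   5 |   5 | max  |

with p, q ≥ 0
Minimize: z = 9y1 + 7y2 + 22y3 + 21y4

Subject to:
  C1: -y2 - y3 - y4 ≤ -5
  C2: -y1 - 3y3 - 3y4 ≤ -5
  y1, y2, y3, y4 ≥ 0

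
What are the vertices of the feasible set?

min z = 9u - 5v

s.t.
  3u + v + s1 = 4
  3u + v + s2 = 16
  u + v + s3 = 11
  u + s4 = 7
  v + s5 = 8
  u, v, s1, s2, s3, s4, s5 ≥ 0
Each vertex is the intersection of two constraint boundaries that also satisfies all remaining constraints:
  u = 0 and v = 0 → (0, 0)
  3u + v = 4 and v = 0 → (1.333, 0)
  3u + v = 4 and u = 0 → (0, 4)

Vertices: (0, 0), (1.333, 0), (0, 4)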